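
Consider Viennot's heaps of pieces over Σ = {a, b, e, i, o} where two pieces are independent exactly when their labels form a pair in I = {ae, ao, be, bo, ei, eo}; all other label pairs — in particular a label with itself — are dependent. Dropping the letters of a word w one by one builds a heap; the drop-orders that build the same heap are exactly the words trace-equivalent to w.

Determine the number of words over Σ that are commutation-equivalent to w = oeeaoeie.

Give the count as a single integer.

0(o) covers ∅
1(e) covers ∅
2(e) covers 1:e
3(a) covers ∅
4(o) covers 0:o
5(e) covers 2:e
6(i) covers 3:a, 4:o
7(e) covers 5:e
floor of heap: 0:o, 1:e, 3:a
completions by unplaced set U, small U first (add the entries for U minus each lowest piece of U):
  |U|=1: {6}:1  {7}:1
  |U|=2: {3,6}:1  {4,6}:1  {5,7}:1  {6,7}:2
  |U|=3: {0,4,6}:1  {2,5,7}:1  {3,4,6}:2  {3,6,7}:3  {4,6,7}:3  {5,6,7}:3
  |U|=4: {0,3,4,6}:3  {0,4,6,7}:4  {1,2,5,7}:1  {2,5,6,7}:4  {3,4,6,7}:8  {3,5,6,7}:6  {4,5,6,7}:6
  |U|=5: {0,3,4,6,7}:15  {0,4,5,6,7}:10  {1,2,5,6,7}:5  {2,3,5,6,7}:10  {2,4,5,6,7}:10  {3,4,5,6,7}:20
  |U|=6: {0,2,4,5,6,7}:20  {0,3,4,5,6,7}:45  {1,2,3,5,6,7}:15  {1,2,4,5,6,7}:15  {2,3,4,5,6,7}:40
  start at 0(o): 70
  start at 1(e): 105
  start at 3(a): 35
sum over floor = 210

210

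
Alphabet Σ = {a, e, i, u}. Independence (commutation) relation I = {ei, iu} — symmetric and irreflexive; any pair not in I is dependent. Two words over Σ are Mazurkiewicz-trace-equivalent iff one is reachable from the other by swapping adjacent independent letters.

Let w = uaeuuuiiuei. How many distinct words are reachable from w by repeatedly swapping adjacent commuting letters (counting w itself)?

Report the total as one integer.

piece 0:u — minimal
piece 1:a rests on {0:u}
piece 2:e rests on {1:a}
piece 3:u rests on {2:e}
piece 4:u rests on {3:u}
piece 5:u rests on {4:u}
piece 6:i rests on {1:a}
piece 7:i rests on {6:i}
piece 8:u rests on {5:u}
piece 9:e rests on {8:u}
piece 10:i rests on {7:i}
minimal pieces: {0:u}
ways to finish when only these pieces remain (= sum over removing one remaining piece with nothing left below it):
  1 left: {9}→1  {10}→1
  2 left: {7,10}→1  {8,9}→1  {9,10}→2
  3 left: {5,8,9}→1  {6,7,10}→1  {7,9,10}→3  {8,9,10}→3
  4 left: {4,5,8,9}→1  {5,8,9,10}→4  {6,7,9,10}→4  {7,8,9,10}→6
  5 left: {3,4,5,8,9}→1  {4,5,8,9,10}→5  {5,7,8,9,10}→10  {6,7,8,9,10}→10
  6 left: {2,3,4,5,8,9}→1  {3,4,5,8,9,10}→6  {4,5,7,8,9,10}→15  {5,6,7,8,9,10}→20
  7 left: {2,3,4,5,8,9,10}→7  {3,4,5,7,8,9,10}→21  {4,5,6,7,8,9,10}→35
  8 left: {2,3,4,5,7,8,9,10}→28  {3,4,5,6,7,8,9,10}→56
  9 left: {2,3,4,5,6,7,8,9,10}→84
  placing 0:u first → 84 extensions

84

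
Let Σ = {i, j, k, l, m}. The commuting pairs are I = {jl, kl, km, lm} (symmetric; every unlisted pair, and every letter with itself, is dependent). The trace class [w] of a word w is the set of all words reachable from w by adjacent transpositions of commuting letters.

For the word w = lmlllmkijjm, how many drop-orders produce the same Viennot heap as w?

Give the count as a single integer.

0(l) covers ∅
1(m) covers ∅
2(l) covers 0:l
3(l) covers 2:l
4(l) covers 3:l
5(m) covers 1:m
6(k) covers ∅
7(i) covers 4:l, 5:m, 6:k
8(j) covers 7:i
9(j) covers 8:j
10(m) covers 9:j
floor of heap: 0:l, 1:m, 6:k
completions by unplaced set U, small U first (add the entries for U minus each lowest piece of U):
  |U|=1: {10}:1
  |U|=2: {9,10}:1
  |U|=3: {8,9,10}:1
  |U|=4: {7,8,9,10}:1
  |U|=5: {4,7,8,9,10}:1  {5,7,8,9,10}:1  {6,7,8,9,10}:1
  |U|=6: {1,5,7,8,9,10}:1  {3,4,7,8,9,10}:1  {4,5,7,8,9,10}:2  {4,6,7,8,9,10}:2  {5,6,7,8,9,10}:2
  |U|=7: {1,4,5,7,8,9,10}:3  {1,5,6,7,8,9,10}:3  {2,3,4,7,8,9,10}:1  {3,4,5,7,8,9,10}:3  {3,4,6,7,8,9,10}:3  {4,5,6,7,8,9,10}:6
  |U|=8: {0,2,3,4,7,8,9,10}:1  {1,3,4,5,7,8,9,10}:6  {1,4,5,6,7,8,9,10}:12  {2,3,4,5,7,8,9,10}:4  {2,3,4,6,7,8,9,10}:4  {3,4,5,6,7,8,9,10}:12
  |U|=9: {0,2,3,4,5,7,8,9,10}:5  {0,2,3,4,6,7,8,9,10}:5  {1,2,3,4,5,7,8,9,10}:10  {1,3,4,5,6,7,8,9,10}:30  {2,3,4,5,6,7,8,9,10}:20
  start at 0(l): 60
  start at 1(m): 30
  start at 6(k): 15
sum over floor = 105

105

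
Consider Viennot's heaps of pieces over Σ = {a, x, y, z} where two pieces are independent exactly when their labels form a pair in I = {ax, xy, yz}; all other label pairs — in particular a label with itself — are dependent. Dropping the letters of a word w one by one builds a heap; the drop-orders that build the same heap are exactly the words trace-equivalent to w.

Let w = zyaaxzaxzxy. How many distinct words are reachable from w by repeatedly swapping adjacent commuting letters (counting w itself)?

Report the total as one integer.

piece 0:z — minimal
piece 1:y — minimal
piece 2:a rests on {0:z, 1:y}
piece 3:a rests on {2:a}
piece 4:x rests on {0:z}
piece 5:z rests on {3:a, 4:x}
piece 6:a rests on {5:z}
piece 7:x rests on {5:z}
piece 8:z rests on {6:a, 7:x}
piece 9:x rests on {8:z}
piece 10:y rests on {6:a}
minimal pieces: {0:z, 1:y}
ways to finish when only these pieces remain (= sum over removing one remaining piece with nothing left below it):
  1 left: {9}→1  {10}→1
  2 left: {8,9}→1  {9,10}→2
  3 left: {7,8,9}→1  {8,9,10}→3
  4 left: {6,8,9,10}→3  {7,8,9,10}→4
  5 left: {6,7,8,9,10}→7
  6 left: {5,6,7,8,9,10}→7
  7 left: {3,5,6,7,8,9,10}→7  {4,5,6,7,8,9,10}→7
  8 left: {2,3,5,6,7,8,9,10}→7  {3,4,5,6,7,8,9,10}→14
  9 left: {1,2,3,5,6,7,8,9,10}→7  {2,3,4,5,6,7,8,9,10}→21
  placing 0:z first → 28 extensions
  placing 1:y first → 21 extensions
total linear extensions = 49

49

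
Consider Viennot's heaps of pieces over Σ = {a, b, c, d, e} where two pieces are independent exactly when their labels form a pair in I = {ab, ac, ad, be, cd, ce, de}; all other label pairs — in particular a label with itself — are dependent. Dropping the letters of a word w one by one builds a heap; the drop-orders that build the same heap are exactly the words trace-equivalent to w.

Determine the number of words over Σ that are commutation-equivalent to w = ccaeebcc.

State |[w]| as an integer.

drop 0:c onto floor
drop 1:c onto {0:c}
drop 2:a onto floor
drop 3:e onto {2:a}
drop 4:e onto {3:e}
drop 5:b onto {1:c}
drop 6:c onto {5:b}
drop 7:c onto {6:c}
ground layer = {0:c, 2:a}
drop-orders for the pieces not yet dropped (sum over which currently-grounded one goes next):
  1 to go: {4} 1  {7} 1
  2 to go: {3,4} 1  {4,7} 2  {6,7} 1
  3 to go: {2,3,4} 1  {3,4,7} 3  {4,6,7} 3  {5,6,7} 1
  4 to go: {1,5,6,7} 1  {2,3,4,7} 4  {3,4,6,7} 6  {4,5,6,7} 4
  5 to go: {0,1,5,6,7} 1  {1,4,5,6,7} 5  {2,3,4,6,7} 10  {3,4,5,6,7} 10
  6 to go: {0,1,4,5,6,7} 6  {1,3,4,5,6,7} 15  {2,3,4,5,6,7} 20
  if 0:c drops first: 35 orders
  if 2:a drops first: 21 orders
heap linearizations: 56

56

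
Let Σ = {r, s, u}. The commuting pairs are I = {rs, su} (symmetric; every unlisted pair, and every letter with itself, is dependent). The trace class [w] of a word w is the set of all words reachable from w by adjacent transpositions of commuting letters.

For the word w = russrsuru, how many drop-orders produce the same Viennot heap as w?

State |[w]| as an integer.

drop 0:r onto floor
drop 1:u onto {0:r}
drop 2:s onto floor
drop 3:s onto {2:s}
drop 4:r onto {1:u}
drop 5:s onto {3:s}
drop 6:u onto {4:r}
drop 7:r onto {6:u}
drop 8:u onto {7:r}
ground layer = {0:r, 2:s}
drop-orders for the pieces not yet dropped (sum over which currently-grounded one goes next):
  1 to go: {5} 1  {8} 1
  2 to go: {3,5} 1  {5,8} 2  {7,8} 1
  3 to go: {2,3,5} 1  {3,5,8} 3  {5,7,8} 3  {6,7,8} 1
  4 to go: {2,3,5,8} 4  {3,5,7,8} 6  {4,6,7,8} 1  {5,6,7,8} 4
  5 to go: {1,4,6,7,8} 1  {2,3,5,7,8} 10  {3,5,6,7,8} 10  {4,5,6,7,8} 5
  6 to go: {0,1,4,6,7,8} 1  {1,4,5,6,7,8} 6  {2,3,5,6,7,8} 20  {3,4,5,6,7,8} 15
  7 to go: {0,1,4,5,6,7,8} 7  {1,3,4,5,6,7,8} 21  {2,3,4,5,6,7,8} 35
  if 0:r drops first: 56 orders
  if 2:s drops first: 28 orders
heap linearizations: 84

84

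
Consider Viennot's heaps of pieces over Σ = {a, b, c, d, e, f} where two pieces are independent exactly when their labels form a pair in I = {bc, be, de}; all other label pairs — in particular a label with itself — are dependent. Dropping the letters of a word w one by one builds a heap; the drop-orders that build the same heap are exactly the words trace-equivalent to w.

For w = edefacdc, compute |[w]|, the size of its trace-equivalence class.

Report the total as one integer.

drop 0:e onto floor
drop 1:d onto floor
drop 2:e onto {0:e}
drop 3:f onto {1:d, 2:e}
drop 4:a onto {3:f}
drop 5:c onto {4:a}
drop 6:d onto {5:c}
drop 7:c onto {6:d}
ground layer = {0:e, 1:d}
drop-orders for the pieces not yet dropped (sum over which currently-grounded one goes next):
  1 to go: {7} 1
  2 to go: {6,7} 1
  3 to go: {5,6,7} 1
  4 to go: {4,5,6,7} 1
  5 to go: {3,4,5,6,7} 1
  6 to go: {1,3,4,5,6,7} 1  {2,3,4,5,6,7} 1
  if 0:e drops first: 2 orders
  if 1:d drops first: 1 orders
heap linearizations: 3

3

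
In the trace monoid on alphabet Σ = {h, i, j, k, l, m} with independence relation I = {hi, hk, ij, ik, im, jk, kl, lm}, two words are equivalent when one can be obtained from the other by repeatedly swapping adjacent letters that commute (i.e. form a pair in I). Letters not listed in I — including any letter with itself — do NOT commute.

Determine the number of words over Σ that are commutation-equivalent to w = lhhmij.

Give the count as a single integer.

drop 0:l onto floor
drop 1:h onto {0:l}
drop 2:h onto {1:h}
drop 3:m onto {2:h}
drop 4:i onto {0:l}
drop 5:j onto {3:m}
ground layer = {0:l}
drop-orders for the pieces not yet dropped (sum over which currently-grounded one goes next):
  1 to go: {4} 1  {5} 1
  2 to go: {3,5} 1  {4,5} 2
  3 to go: {2,3,5} 1  {3,4,5} 3
  4 to go: {1,2,3,5} 1  {2,3,4,5} 4
  if 0:l drops first: 5 orders

5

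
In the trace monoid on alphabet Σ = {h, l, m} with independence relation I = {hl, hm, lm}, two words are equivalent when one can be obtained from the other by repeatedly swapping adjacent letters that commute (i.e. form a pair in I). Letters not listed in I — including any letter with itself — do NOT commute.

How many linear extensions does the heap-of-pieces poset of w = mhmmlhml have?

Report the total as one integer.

420

0(m) covers ∅
1(h) covers ∅
2(m) covers 0:m
3(m) covers 2:m
4(l) covers ∅
5(h) covers 1:h
6(m) covers 3:m
7(l) covers 4:l
floor of heap: 0:m, 1:h, 4:l
completions by unplaced set U, small U first (add the entries for U minus each lowest piece of U):
  |U|=1: {5}:1  {6}:1  {7}:1
  |U|=2: {1,5}:1  {3,6}:1  {4,7}:1  {5,6}:2  {5,7}:2  {6,7}:2
  |U|=3: {1,5,6}:3  {1,5,7}:3  {2,3,6}:1  {3,5,6}:3  {3,6,7}:3  {4,5,7}:3  {4,6,7}:3  {5,6,7}:6
  |U|=4: {0,2,3,6}:1  {1,3,5,6}:6  {1,4,5,7}:6  {1,5,6,7}:12  {2,3,5,6}:4  {2,3,6,7}:4  {3,4,6,7}:6  {3,5,6,7}:12  {4,5,6,7}:12
  |U|=5: {0,2,3,5,6}:5  {0,2,3,6,7}:5  {1,2,3,5,6}:10  {1,3,5,6,7}:30  {1,4,5,6,7}:30  {2,3,4,6,7}:10  {2,3,5,6,7}:20  {3,4,5,6,7}:30
  |U|=6: {0,1,2,3,5,6}:15  {0,2,3,4,6,7}:15  {0,2,3,5,6,7}:30  {1,2,3,5,6,7}:60  {1,3,4,5,6,7}:90  {2,3,4,5,6,7}:60
  start at 0(m): 210
  start at 1(h): 105
  start at 4(l): 105
sum over floor = 420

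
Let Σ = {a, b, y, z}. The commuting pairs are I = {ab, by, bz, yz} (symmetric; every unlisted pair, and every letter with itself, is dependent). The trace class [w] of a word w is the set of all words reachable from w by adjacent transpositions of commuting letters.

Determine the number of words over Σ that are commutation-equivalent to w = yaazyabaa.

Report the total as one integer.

#0=y has no predecessor
#1=a depends on [0:y]
#2=a depends on [1:a]
#3=z depends on [2:a]
#4=y depends on [2:a]
#5=a depends on [3:z, 4:y]
#6=b has no predecessor
#7=a depends on [5:a]
#8=a depends on [7:a]
sources: [0:y, 6:b]
N(rest) = Σ N(rest − s) over sources s of rest; N(one piece) = 1:
  size 1 → [6]=1  [8]=1
  size 2 → [6,8]=2  [7,8]=1
  size 3 → [5,7,8]=1  [6,7,8]=3
  size 4 → [3,5,7,8]=1  [4,5,7,8]=1  [5,6,7,8]=4
  size 5 → [3,4,5,7,8]=2  [3,5,6,7,8]=5  [4,5,6,7,8]=5
  size 6 → [2,3,4,5,7,8]=2  [3,4,5,6,7,8]=12
  size 7 → [1,2,3,4,5,7,8]=2  [2,3,4,5,6,7,8]=14
  first=0(y) contributes 16
  first=6(b) contributes 2
|[w]| = 18

18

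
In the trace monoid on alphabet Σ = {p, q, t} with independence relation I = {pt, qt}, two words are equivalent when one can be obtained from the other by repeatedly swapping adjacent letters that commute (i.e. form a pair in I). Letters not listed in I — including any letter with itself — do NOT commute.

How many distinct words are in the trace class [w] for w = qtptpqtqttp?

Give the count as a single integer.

462

drop 0:q onto floor
drop 1:t onto floor
drop 2:p onto {0:q}
drop 3:t onto {1:t}
drop 4:p onto {2:p}
drop 5:q onto {4:p}
drop 6:t onto {3:t}
drop 7:q onto {5:q}
drop 8:t onto {6:t}
drop 9:t onto {8:t}
drop 10:p onto {7:q}
ground layer = {0:q, 1:t}
drop-orders for the pieces not yet dropped (sum over which currently-grounded one goes next):
  1 to go: {9} 1  {10} 1
  2 to go: {7,10} 1  {8,9} 1  {9,10} 2
  3 to go: {5,7,10} 1  {6,8,9} 1  {7,9,10} 3  {8,9,10} 3
  4 to go: {3,6,8,9} 1  {4,5,7,10} 1  {5,7,9,10} 4  {6,8,9,10} 4  {7,8,9,10} 6
  5 to go: {1,3,6,8,9} 1  {2,4,5,7,10} 1  {3,6,8,9,10} 5  {4,5,7,9,10} 5  {5,7,8,9,10} 10  {6,7,8,9,10} 10
  6 to go: {0,2,4,5,7,10} 1  {1,3,6,8,9,10} 6  {2,4,5,7,9,10} 6  {3,6,7,8,9,10} 15  {4,5,7,8,9,10} 15  {5,6,7,8,9,10} 20
  7 to go: {0,2,4,5,7,9,10} 7  {1,3,6,7,8,9,10} 21  {2,4,5,7,8,9,10} 21  {3,5,6,7,8,9,10} 35  {4,5,6,7,8,9,10} 35
  8 to go: {0,2,4,5,7,8,9,10} 28  {1,3,5,6,7,8,9,10} 56  {2,4,5,6,7,8,9,10} 56  {3,4,5,6,7,8,9,10} 70
  9 to go: {0,2,4,5,6,7,8,9,10} 84  {1,3,4,5,6,7,8,9,10} 126  {2,3,4,5,6,7,8,9,10} 126
  if 0:q drops first: 252 orders
  if 1:t drops first: 210 orders
heap linearizations: 462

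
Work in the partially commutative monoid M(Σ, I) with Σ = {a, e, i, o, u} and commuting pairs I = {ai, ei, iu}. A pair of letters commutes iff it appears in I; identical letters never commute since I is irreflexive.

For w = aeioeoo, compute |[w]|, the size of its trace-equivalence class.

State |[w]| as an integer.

drop 0:a onto floor
drop 1:e onto {0:a}
drop 2:i onto floor
drop 3:o onto {1:e, 2:i}
drop 4:e onto {3:o}
drop 5:o onto {4:e}
drop 6:o onto {5:o}
ground layer = {0:a, 2:i}
drop-orders for the pieces not yet dropped (sum over which currently-grounded one goes next):
  1 to go: {6} 1
  2 to go: {5,6} 1
  3 to go: {4,5,6} 1
  4 to go: {3,4,5,6} 1
  5 to go: {1,3,4,5,6} 1  {2,3,4,5,6} 1
  if 0:a drops first: 2 orders
  if 2:i drops first: 1 orders
heap linearizations: 3

3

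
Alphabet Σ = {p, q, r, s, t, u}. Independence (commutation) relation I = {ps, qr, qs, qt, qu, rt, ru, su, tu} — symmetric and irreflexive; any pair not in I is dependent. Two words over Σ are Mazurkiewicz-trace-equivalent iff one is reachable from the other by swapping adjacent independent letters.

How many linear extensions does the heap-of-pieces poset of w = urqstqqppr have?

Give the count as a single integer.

140

0(u) covers ∅
1(r) covers ∅
2(q) covers ∅
3(s) covers 1:r
4(t) covers 3:s
5(q) covers 2:q
6(q) covers 5:q
7(p) covers 0:u, 4:t, 6:q
8(p) covers 7:p
9(r) covers 8:p
floor of heap: 0:u, 1:r, 2:q
completions by unplaced set U, small U first (add the entries for U minus each lowest piece of U):
  |U|=1: {9}:1
  |U|=2: {8,9}:1
  |U|=3: {7,8,9}:1
  |U|=4: {0,7,8,9}:1  {4,7,8,9}:1  {6,7,8,9}:1
  |U|=5: {0,4,7,8,9}:2  {0,6,7,8,9}:2  {3,4,7,8,9}:1  {4,6,7,8,9}:2  {5,6,7,8,9}:1
  |U|=6: {0,3,4,7,8,9}:3  {0,4,6,7,8,9}:6  {0,5,6,7,8,9}:3  {1,3,4,7,8,9}:1  {2,5,6,7,8,9}:1  {3,4,6,7,8,9}:3  {4,5,6,7,8,9}:3
  |U|=7: {0,1,3,4,7,8,9}:4  {0,2,5,6,7,8,9}:4  {0,3,4,6,7,8,9}:12  {0,4,5,6,7,8,9}:12  {1,3,4,6,7,8,9}:4  {2,4,5,6,7,8,9}:4  {3,4,5,6,7,8,9}:6
  |U|=8: {0,1,3,4,6,7,8,9}:20  {0,2,4,5,6,7,8,9}:20  {0,3,4,5,6,7,8,9}:30  {1,3,4,5,6,7,8,9}:10  {2,3,4,5,6,7,8,9}:10
  start at 0(u): 20
  start at 1(r): 60
  start at 2(q): 60
sum over floor = 140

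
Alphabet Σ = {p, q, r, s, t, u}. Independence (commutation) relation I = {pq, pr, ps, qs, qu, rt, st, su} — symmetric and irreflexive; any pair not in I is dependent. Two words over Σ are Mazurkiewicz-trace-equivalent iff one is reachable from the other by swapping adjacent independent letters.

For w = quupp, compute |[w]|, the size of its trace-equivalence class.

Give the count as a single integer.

drop 0:q onto floor
drop 1:u onto floor
drop 2:u onto {1:u}
drop 3:p onto {2:u}
drop 4:p onto {3:p}
ground layer = {0:q, 1:u}
drop-orders for the pieces not yet dropped (sum over which currently-grounded one goes next):
  1 to go: {0} 1  {4} 1
  2 to go: {0,4} 2  {3,4} 1
  3 to go: {0,3,4} 3  {2,3,4} 1
  if 0:q drops first: 1 orders
  if 1:u drops first: 4 orders
heap linearizations: 5

5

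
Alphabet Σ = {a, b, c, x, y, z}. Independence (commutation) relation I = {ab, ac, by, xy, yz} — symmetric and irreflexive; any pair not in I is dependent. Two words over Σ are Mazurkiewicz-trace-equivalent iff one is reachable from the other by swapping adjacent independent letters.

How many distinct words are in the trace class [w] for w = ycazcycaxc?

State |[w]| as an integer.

#0=y has no predecessor
#1=c depends on [0:y]
#2=a depends on [0:y]
#3=z depends on [1:c, 2:a]
#4=c depends on [3:z]
#5=y depends on [4:c]
#6=c depends on [5:y]
#7=a depends on [5:y]
#8=x depends on [6:c, 7:a]
#9=c depends on [8:x]
sources: [0:y]
N(rest) = Σ N(rest − s) over sources s of rest; N(one piece) = 1:
  size 1 → [9]=1
  size 2 → [8,9]=1
  size 3 → [6,8,9]=1  [7,8,9]=1
  size 4 → [6,7,8,9]=2
  size 5 → [5,6,7,8,9]=2
  size 6 → [4,5,6,7,8,9]=2
  size 7 → [3,4,5,6,7,8,9]=2
  size 8 → [1,3,4,5,6,7,8,9]=2  [2,3,4,5,6,7,8,9]=2
  first=0(y) contributes 4

4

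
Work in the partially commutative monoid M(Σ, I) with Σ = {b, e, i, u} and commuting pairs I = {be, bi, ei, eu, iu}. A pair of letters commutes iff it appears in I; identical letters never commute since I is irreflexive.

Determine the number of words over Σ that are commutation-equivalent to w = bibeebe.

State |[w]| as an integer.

140

0(b) covers ∅
1(i) covers ∅
2(b) covers 0:b
3(e) covers ∅
4(e) covers 3:e
5(b) covers 2:b
6(e) covers 4:e
floor of heap: 0:b, 1:i, 3:e
completions by unplaced set U, small U first (add the entries for U minus each lowest piece of U):
  |U|=1: {1}:1  {5}:1  {6}:1
  |U|=2: {1,5}:2  {1,6}:2  {2,5}:1  {4,6}:1  {5,6}:2
  |U|=3: {0,2,5}:1  {1,2,5}:3  {1,4,6}:3  {1,5,6}:6  {2,5,6}:3  {3,4,6}:1  {4,5,6}:3
  |U|=4: {0,1,2,5}:4  {0,2,5,6}:4  {1,2,5,6}:12  {1,3,4,6}:4  {1,4,5,6}:12  {2,4,5,6}:6  {3,4,5,6}:4
  |U|=5: {0,1,2,5,6}:20  {0,2,4,5,6}:10  {1,2,4,5,6}:30  {1,3,4,5,6}:20  {2,3,4,5,6}:10
  start at 0(b): 60
  start at 1(i): 20
  start at 3(e): 60
sum over floor = 140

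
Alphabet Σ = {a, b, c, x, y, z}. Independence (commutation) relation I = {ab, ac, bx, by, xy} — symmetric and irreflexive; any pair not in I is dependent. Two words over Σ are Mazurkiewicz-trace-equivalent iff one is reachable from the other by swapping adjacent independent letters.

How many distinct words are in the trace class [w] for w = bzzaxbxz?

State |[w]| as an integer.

4

drop 0:b onto floor
drop 1:z onto {0:b}
drop 2:z onto {1:z}
drop 3:a onto {2:z}
drop 4:x onto {3:a}
drop 5:b onto {2:z}
drop 6:x onto {4:x}
drop 7:z onto {5:b, 6:x}
ground layer = {0:b}
drop-orders for the pieces not yet dropped (sum over which currently-grounded one goes next):
  1 to go: {7} 1
  2 to go: {5,7} 1  {6,7} 1
  3 to go: {4,6,7} 1  {5,6,7} 2
  4 to go: {3,4,6,7} 1  {4,5,6,7} 3
  5 to go: {3,4,5,6,7} 4
  6 to go: {2,3,4,5,6,7} 4
  if 0:b drops first: 4 orders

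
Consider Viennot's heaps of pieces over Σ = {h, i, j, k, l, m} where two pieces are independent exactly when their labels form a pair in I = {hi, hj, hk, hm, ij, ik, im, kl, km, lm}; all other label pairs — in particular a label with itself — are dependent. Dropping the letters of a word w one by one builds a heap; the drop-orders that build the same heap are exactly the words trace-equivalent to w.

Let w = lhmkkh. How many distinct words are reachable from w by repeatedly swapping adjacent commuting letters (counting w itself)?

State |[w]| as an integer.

drop 0:l onto floor
drop 1:h onto {0:l}
drop 2:m onto floor
drop 3:k onto floor
drop 4:k onto {3:k}
drop 5:h onto {1:h}
ground layer = {0:l, 2:m, 3:k}
drop-orders for the pieces not yet dropped (sum over which currently-grounded one goes next):
  1 to go: {2} 1  {4} 1  {5} 1
  2 to go: {1,5} 1  {2,4} 2  {2,5} 2  {3,4} 1  {4,5} 2
  3 to go: {0,1,5} 1  {1,2,5} 3  {1,4,5} 3  {2,3,4} 3  {2,4,5} 6  {3,4,5} 3
  4 to go: {0,1,2,5} 4  {0,1,4,5} 4  {1,2,4,5} 12  {1,3,4,5} 6  {2,3,4,5} 12
  if 0:l drops first: 30 orders
  if 2:m drops first: 10 orders
  if 3:k drops first: 20 orders
heap linearizations: 60

60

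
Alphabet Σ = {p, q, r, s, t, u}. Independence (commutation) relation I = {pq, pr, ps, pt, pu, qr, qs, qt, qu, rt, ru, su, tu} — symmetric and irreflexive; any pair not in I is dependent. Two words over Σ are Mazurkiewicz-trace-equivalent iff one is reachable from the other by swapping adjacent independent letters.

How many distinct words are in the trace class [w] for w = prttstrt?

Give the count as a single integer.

72

drop 0:p onto floor
drop 1:r onto floor
drop 2:t onto floor
drop 3:t onto {2:t}
drop 4:s onto {1:r, 3:t}
drop 5:t onto {4:s}
drop 6:r onto {4:s}
drop 7:t onto {5:t}
ground layer = {0:p, 1:r, 2:t}
drop-orders for the pieces not yet dropped (sum over which currently-grounded one goes next):
  1 to go: {0} 1  {6} 1  {7} 1
  2 to go: {0,6} 2  {0,7} 2  {5,7} 1  {6,7} 2
  3 to go: {0,5,7} 3  {0,6,7} 6  {5,6,7} 3
  4 to go: {0,5,6,7} 12  {4,5,6,7} 3
  5 to go: {0,4,5,6,7} 15  {1,4,5,6,7} 3  {3,4,5,6,7} 3
  6 to go: {0,1,4,5,6,7} 18  {0,3,4,5,6,7} 18  {1,3,4,5,6,7} 6  {2,3,4,5,6,7} 3
  if 0:p drops first: 9 orders
  if 1:r drops first: 21 orders
  if 2:t drops first: 42 orders
heap linearizations: 72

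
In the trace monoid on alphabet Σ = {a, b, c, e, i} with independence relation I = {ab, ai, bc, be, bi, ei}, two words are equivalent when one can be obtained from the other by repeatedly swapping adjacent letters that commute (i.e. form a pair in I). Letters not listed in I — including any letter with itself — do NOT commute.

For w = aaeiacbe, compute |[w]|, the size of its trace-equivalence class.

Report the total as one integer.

piece 0:a — minimal
piece 1:a rests on {0:a}
piece 2:e rests on {1:a}
piece 3:i — minimal
piece 4:a rests on {2:e}
piece 5:c rests on {3:i, 4:a}
piece 6:b — minimal
piece 7:e rests on {5:c}
minimal pieces: {0:a, 3:i, 6:b}
ways to finish when only these pieces remain (= sum over removing one remaining piece with nothing left below it):
  1 left: {6}→1  {7}→1
  2 left: {5,7}→1  {6,7}→2
  3 left: {3,5,7}→1  {4,5,7}→1  {5,6,7}→3
  4 left: {2,4,5,7}→1  {3,4,5,7}→2  {3,5,6,7}→4  {4,5,6,7}→4
  5 left: {1,2,4,5,7}→1  {2,3,4,5,7}→3  {2,4,5,6,7}→5  {3,4,5,6,7}→10
  6 left: {0,1,2,4,5,7}→1  {1,2,3,4,5,7}→4  {1,2,4,5,6,7}→6  {2,3,4,5,6,7}→18
  placing 0:a first → 28 extensions
  placing 3:i first → 7 extensions
  placing 6:b first → 5 extensions
total linear extensions = 40

40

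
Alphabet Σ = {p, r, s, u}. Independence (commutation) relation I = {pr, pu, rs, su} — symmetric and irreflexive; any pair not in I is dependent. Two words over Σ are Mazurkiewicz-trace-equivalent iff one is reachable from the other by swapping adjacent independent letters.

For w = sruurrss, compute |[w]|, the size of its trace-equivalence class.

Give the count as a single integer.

56

#0=s has no predecessor
#1=r has no predecessor
#2=u depends on [1:r]
#3=u depends on [2:u]
#4=r depends on [3:u]
#5=r depends on [4:r]
#6=s depends on [0:s]
#7=s depends on [6:s]
sources: [0:s, 1:r]
N(rest) = Σ N(rest − s) over sources s of rest; N(one piece) = 1:
  size 1 → [5]=1  [7]=1
  size 2 → [4,5]=1  [5,7]=2  [6,7]=1
  size 3 → [0,6,7]=1  [3,4,5]=1  [4,5,7]=3  [5,6,7]=3
  size 4 → [0,5,6,7]=4  [2,3,4,5]=1  [3,4,5,7]=4  [4,5,6,7]=6
  size 5 → [0,4,5,6,7]=10  [1,2,3,4,5]=1  [2,3,4,5,7]=5  [3,4,5,6,7]=10
  size 6 → [0,3,4,5,6,7]=20  [1,2,3,4,5,7]=6  [2,3,4,5,6,7]=15
  first=0(s) contributes 21
  first=1(r) contributes 35
|[w]| = 56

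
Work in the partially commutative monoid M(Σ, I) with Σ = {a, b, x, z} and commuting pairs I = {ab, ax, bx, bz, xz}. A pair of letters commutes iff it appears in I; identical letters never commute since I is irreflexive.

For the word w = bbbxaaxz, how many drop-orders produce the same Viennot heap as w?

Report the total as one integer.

0(b) covers ∅
1(b) covers 0:b
2(b) covers 1:b
3(x) covers ∅
4(a) covers ∅
5(a) covers 4:a
6(x) covers 3:x
7(z) covers 5:a
floor of heap: 0:b, 3:x, 4:a
completions by unplaced set U, small U first (add the entries for U minus each lowest piece of U):
  |U|=1: {2}:1  {6}:1  {7}:1
  |U|=2: {1,2}:1  {2,6}:2  {2,7}:2  {3,6}:1  {5,7}:1  {6,7}:2
  |U|=3: {0,1,2}:1  {1,2,6}:3  {1,2,7}:3  {2,3,6}:3  {2,5,7}:3  {2,6,7}:6  {3,6,7}:3  {4,5,7}:1  {5,6,7}:3
  |U|=4: {0,1,2,6}:4  {0,1,2,7}:4  {1,2,3,6}:6  {1,2,5,7}:6  {1,2,6,7}:12  {2,3,6,7}:12  {2,4,5,7}:4  {2,5,6,7}:12  {3,5,6,7}:6  {4,5,6,7}:4
  |U|=5: {0,1,2,3,6}:10  {0,1,2,5,7}:10  {0,1,2,6,7}:20  {1,2,3,6,7}:30  {1,2,4,5,7}:10  {1,2,5,6,7}:30  {2,3,5,6,7}:30  {2,4,5,6,7}:20  {3,4,5,6,7}:10
  |U|=6: {0,1,2,3,6,7}:60  {0,1,2,4,5,7}:20  {0,1,2,5,6,7}:60  {1,2,3,5,6,7}:90  {1,2,4,5,6,7}:60  {2,3,4,5,6,7}:60
  start at 0(b): 210
  start at 3(x): 140
  start at 4(a): 210
sum over floor = 560

560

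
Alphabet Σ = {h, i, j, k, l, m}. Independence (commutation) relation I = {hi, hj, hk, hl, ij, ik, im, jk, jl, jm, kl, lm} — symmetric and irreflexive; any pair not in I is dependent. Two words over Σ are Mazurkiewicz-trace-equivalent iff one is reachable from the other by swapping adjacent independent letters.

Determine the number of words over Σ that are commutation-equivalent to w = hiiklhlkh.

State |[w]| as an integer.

1260

#0=h has no predecessor
#1=i has no predecessor
#2=i depends on [1:i]
#3=k has no predecessor
#4=l depends on [2:i]
#5=h depends on [0:h]
#6=l depends on [4:l]
#7=k depends on [3:k]
#8=h depends on [5:h]
sources: [0:h, 1:i, 3:k]
N(rest) = Σ N(rest − s) over sources s of rest; N(one piece) = 1:
  size 1 → [6]=1  [7]=1  [8]=1
  size 2 → [3,7]=1  [4,6]=1  [5,8]=1  [6,7]=2  [6,8]=2  [7,8]=2
  size 3 → [0,5,8]=1  [2,4,6]=1  [3,6,7]=3  [3,7,8]=3  [4,6,7]=3  [4,6,8]=3  [5,6,8]=3  [5,7,8]=3  [6,7,8]=6
  size 4 → [0,5,6,8]=4  [0,5,7,8]=4  [1,2,4,6]=1  [2,4,6,7]=4  [2,4,6,8]=4  [3,4,6,7]=6  [3,5,7,8]=6  [3,6,7,8]=12  [4,5,6,8]=6  [4,6,7,8]=12  [5,6,7,8]=12
  size 5 → [0,3,5,7,8]=10  [0,4,5,6,8]=10  [0,5,6,7,8]=20  [1,2,4,6,7]=5  [1,2,4,6,8]=5  [2,3,4,6,7]=10  [2,4,5,6,8]=10  [2,4,6,7,8]=20  [3,4,6,7,8]=30  [3,5,6,7,8]=30  [4,5,6,7,8]=30
  size 6 → [0,2,4,5,6,8]=20  [0,3,5,6,7,8]=60  [0,4,5,6,7,8]=60  [1,2,3,4,6,7]=15  [1,2,4,5,6,8]=15  [1,2,4,6,7,8]=30  [2,3,4,6,7,8]=60  [2,4,5,6,7,8]=60  [3,4,5,6,7,8]=90
  size 7 → [0,1,2,4,5,6,8]=35  [0,2,4,5,6,7,8]=140  [0,3,4,5,6,7,8]=210  [1,2,3,4,6,7,8]=105  [1,2,4,5,6,7,8]=105  [2,3,4,5,6,7,8]=210
  first=0(h) contributes 420
  first=1(i) contributes 560
  first=3(k) contributes 280
|[w]| = 1260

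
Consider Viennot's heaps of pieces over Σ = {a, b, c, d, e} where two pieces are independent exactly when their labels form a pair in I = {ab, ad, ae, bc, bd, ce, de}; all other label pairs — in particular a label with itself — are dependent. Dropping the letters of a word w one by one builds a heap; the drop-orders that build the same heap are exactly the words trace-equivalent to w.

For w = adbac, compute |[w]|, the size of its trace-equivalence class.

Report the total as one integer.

drop 0:a onto floor
drop 1:d onto floor
drop 2:b onto floor
drop 3:a onto {0:a}
drop 4:c onto {1:d, 3:a}
ground layer = {0:a, 1:d, 2:b}
drop-orders for the pieces not yet dropped (sum over which currently-grounded one goes next):
  1 to go: {2} 1  {4} 1
  2 to go: {1,4} 1  {2,4} 2  {3,4} 1
  3 to go: {0,3,4} 1  {1,2,4} 3  {1,3,4} 2  {2,3,4} 3
  if 0:a drops first: 8 orders
  if 1:d drops first: 4 orders
  if 2:b drops first: 3 orders
heap linearizations: 15

15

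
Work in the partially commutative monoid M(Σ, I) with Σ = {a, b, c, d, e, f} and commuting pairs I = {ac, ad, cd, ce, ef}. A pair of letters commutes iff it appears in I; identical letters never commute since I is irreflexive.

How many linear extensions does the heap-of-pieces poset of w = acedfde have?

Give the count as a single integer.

4

0(a) covers ∅
1(c) covers ∅
2(e) covers 0:a
3(d) covers 2:e
4(f) covers 1:c, 3:d
5(d) covers 4:f
6(e) covers 5:d
floor of heap: 0:a, 1:c
completions by unplaced set U, small U first (add the entries for U minus each lowest piece of U):
  |U|=1: {6}:1
  |U|=2: {5,6}:1
  |U|=3: {4,5,6}:1
  |U|=4: {1,4,5,6}:1  {3,4,5,6}:1
  |U|=5: {1,3,4,5,6}:2  {2,3,4,5,6}:1
  start at 0(a): 3
  start at 1(c): 1
sum over floor = 4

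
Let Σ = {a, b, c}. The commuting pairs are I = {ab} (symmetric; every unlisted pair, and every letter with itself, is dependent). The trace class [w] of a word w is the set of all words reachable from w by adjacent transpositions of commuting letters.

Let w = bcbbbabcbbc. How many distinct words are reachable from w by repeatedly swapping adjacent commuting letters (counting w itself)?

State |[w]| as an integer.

drop 0:b onto floor
drop 1:c onto {0:b}
drop 2:b onto {1:c}
drop 3:b onto {2:b}
drop 4:b onto {3:b}
drop 5:a onto {1:c}
drop 6:b onto {4:b}
drop 7:c onto {5:a, 6:b}
drop 8:b onto {7:c}
drop 9:b onto {8:b}
drop 10:c onto {9:b}
ground layer = {0:b}
drop-orders for the pieces not yet dropped (sum over which currently-grounded one goes next):
  1 to go: {10} 1
  2 to go: {9,10} 1
  3 to go: {8,9,10} 1
  4 to go: {7,8,9,10} 1
  5 to go: {5,7,8,9,10} 1  {6,7,8,9,10} 1
  6 to go: {4,6,7,8,9,10} 1  {5,6,7,8,9,10} 2
  7 to go: {3,4,6,7,8,9,10} 1  {4,5,6,7,8,9,10} 3
  8 to go: {2,3,4,6,7,8,9,10} 1  {3,4,5,6,7,8,9,10} 4
  9 to go: {2,3,4,5,6,7,8,9,10} 5
  if 0:b drops first: 5 orders

5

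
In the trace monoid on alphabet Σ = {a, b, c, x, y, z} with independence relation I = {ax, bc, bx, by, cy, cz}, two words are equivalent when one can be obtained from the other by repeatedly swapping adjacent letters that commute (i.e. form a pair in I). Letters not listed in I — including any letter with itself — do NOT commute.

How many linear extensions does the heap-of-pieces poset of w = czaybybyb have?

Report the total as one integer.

40

drop 0:c onto floor
drop 1:z onto floor
drop 2:a onto {0:c, 1:z}
drop 3:y onto {2:a}
drop 4:b onto {2:a}
drop 5:y onto {3:y}
drop 6:b onto {4:b}
drop 7:y onto {5:y}
drop 8:b onto {6:b}
ground layer = {0:c, 1:z}
drop-orders for the pieces not yet dropped (sum over which currently-grounded one goes next):
  1 to go: {7} 1  {8} 1
  2 to go: {5,7} 1  {6,8} 1  {7,8} 2
  3 to go: {3,5,7} 1  {4,6,8} 1  {5,7,8} 3  {6,7,8} 3
  4 to go: {3,5,7,8} 4  {4,6,7,8} 4  {5,6,7,8} 6
  5 to go: {3,5,6,7,8} 10  {4,5,6,7,8} 10
  6 to go: {3,4,5,6,7,8} 20
  7 to go: {2,3,4,5,6,7,8} 20
  if 0:c drops first: 20 orders
  if 1:z drops first: 20 orders
heap linearizations: 40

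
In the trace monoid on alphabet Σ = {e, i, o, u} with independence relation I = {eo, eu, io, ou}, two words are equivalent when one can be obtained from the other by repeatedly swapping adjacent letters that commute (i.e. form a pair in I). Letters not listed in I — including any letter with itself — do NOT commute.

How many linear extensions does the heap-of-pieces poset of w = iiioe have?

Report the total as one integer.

5

0(i) covers ∅
1(i) covers 0:i
2(i) covers 1:i
3(o) covers ∅
4(e) covers 2:i
floor of heap: 0:i, 3:o
completions by unplaced set U, small U first (add the entries for U minus each lowest piece of U):
  |U|=1: {3}:1  {4}:1
  |U|=2: {2,4}:1  {3,4}:2
  |U|=3: {1,2,4}:1  {2,3,4}:3
  start at 0(i): 4
  start at 3(o): 1
sum over floor = 5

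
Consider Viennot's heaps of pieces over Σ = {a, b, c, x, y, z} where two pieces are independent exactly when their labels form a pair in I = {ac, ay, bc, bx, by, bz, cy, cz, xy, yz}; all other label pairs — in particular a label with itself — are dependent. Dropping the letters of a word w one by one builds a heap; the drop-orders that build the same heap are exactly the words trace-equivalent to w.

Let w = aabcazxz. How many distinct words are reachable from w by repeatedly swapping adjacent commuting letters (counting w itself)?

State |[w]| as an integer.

0(a) covers ∅
1(a) covers 0:a
2(b) covers 1:a
3(c) covers ∅
4(a) covers 2:b
5(z) covers 4:a
6(x) covers 3:c, 5:z
7(z) covers 6:x
floor of heap: 0:a, 3:c
completions by unplaced set U, small U first (add the entries for U minus each lowest piece of U):
  |U|=1: {7}:1
  |U|=2: {6,7}:1
  |U|=3: {3,6,7}:1  {5,6,7}:1
  |U|=4: {3,5,6,7}:2  {4,5,6,7}:1
  |U|=5: {2,4,5,6,7}:1  {3,4,5,6,7}:3
  |U|=6: {1,2,4,5,6,7}:1  {2,3,4,5,6,7}:4
  start at 0(a): 5
  start at 3(c): 1
sum over floor = 6

6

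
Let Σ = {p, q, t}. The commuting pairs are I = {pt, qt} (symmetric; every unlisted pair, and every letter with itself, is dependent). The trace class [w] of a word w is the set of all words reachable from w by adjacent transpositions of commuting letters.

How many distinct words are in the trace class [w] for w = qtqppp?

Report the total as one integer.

drop 0:q onto floor
drop 1:t onto floor
drop 2:q onto {0:q}
drop 3:p onto {2:q}
drop 4:p onto {3:p}
drop 5:p onto {4:p}
ground layer = {0:q, 1:t}
drop-orders for the pieces not yet dropped (sum over which currently-grounded one goes next):
  1 to go: {1} 1  {5} 1
  2 to go: {1,5} 2  {4,5} 1
  3 to go: {1,4,5} 3  {3,4,5} 1
  4 to go: {1,3,4,5} 4  {2,3,4,5} 1
  if 0:q drops first: 5 orders
  if 1:t drops first: 1 orders
heap linearizations: 6

6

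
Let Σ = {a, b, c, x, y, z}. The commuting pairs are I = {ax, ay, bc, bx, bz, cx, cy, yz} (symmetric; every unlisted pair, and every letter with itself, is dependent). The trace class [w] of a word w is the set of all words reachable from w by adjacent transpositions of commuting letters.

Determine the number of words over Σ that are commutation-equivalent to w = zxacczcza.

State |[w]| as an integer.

#0=z has no predecessor
#1=x depends on [0:z]
#2=a depends on [0:z]
#3=c depends on [2:a]
#4=c depends on [3:c]
#5=z depends on [1:x, 4:c]
#6=c depends on [5:z]
#7=z depends on [6:c]
#8=a depends on [7:z]
sources: [0:z]
N(rest) = Σ N(rest − s) over sources s of rest; N(one piece) = 1:
  size 1 → [8]=1
  size 2 → [7,8]=1
  size 3 → [6,7,8]=1
  size 4 → [5,6,7,8]=1
  size 5 → [1,5,6,7,8]=1  [4,5,6,7,8]=1
  size 6 → [1,4,5,6,7,8]=2  [3,4,5,6,7,8]=1
  size 7 → [1,3,4,5,6,7,8]=3  [2,3,4,5,6,7,8]=1
  first=0(z) contributes 4

4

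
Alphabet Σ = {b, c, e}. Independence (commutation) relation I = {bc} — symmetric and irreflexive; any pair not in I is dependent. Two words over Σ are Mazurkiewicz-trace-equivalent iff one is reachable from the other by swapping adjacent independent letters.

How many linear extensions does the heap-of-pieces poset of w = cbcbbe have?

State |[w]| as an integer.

piece 0:c — minimal
piece 1:b — minimal
piece 2:c rests on {0:c}
piece 3:b rests on {1:b}
piece 4:b rests on {3:b}
piece 5:e rests on {2:c, 4:b}
minimal pieces: {0:c, 1:b}
ways to finish when only these pieces remain (= sum over removing one remaining piece with nothing left below it):
  1 left: {5}→1
  2 left: {2,5}→1  {4,5}→1
  3 left: {0,2,5}→1  {2,4,5}→2  {3,4,5}→1
  4 left: {0,2,4,5}→3  {1,3,4,5}→1  {2,3,4,5}→3
  placing 0:c first → 4 extensions
  placing 1:b first → 6 extensions
total linear extensions = 10

10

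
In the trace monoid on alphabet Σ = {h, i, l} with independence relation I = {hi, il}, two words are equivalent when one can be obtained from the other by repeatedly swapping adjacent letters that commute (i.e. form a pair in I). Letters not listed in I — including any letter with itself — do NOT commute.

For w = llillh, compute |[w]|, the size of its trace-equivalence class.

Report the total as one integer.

drop 0:l onto floor
drop 1:l onto {0:l}
drop 2:i onto floor
drop 3:l onto {1:l}
drop 4:l onto {3:l}
drop 5:h onto {4:l}
ground layer = {0:l, 2:i}
drop-orders for the pieces not yet dropped (sum over which currently-grounded one goes next):
  1 to go: {2} 1  {5} 1
  2 to go: {2,5} 2  {4,5} 1
  3 to go: {2,4,5} 3  {3,4,5} 1
  4 to go: {1,3,4,5} 1  {2,3,4,5} 4
  if 0:l drops first: 5 orders
  if 2:i drops first: 1 orders
heap linearizations: 6

6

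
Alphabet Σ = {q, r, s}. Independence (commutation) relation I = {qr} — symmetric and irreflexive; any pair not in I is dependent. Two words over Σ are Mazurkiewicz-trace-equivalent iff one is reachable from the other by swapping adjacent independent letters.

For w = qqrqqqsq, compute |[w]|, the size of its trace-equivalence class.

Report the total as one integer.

0(q) covers ∅
1(q) covers 0:q
2(r) covers ∅
3(q) covers 1:q
4(q) covers 3:q
5(q) covers 4:q
6(s) covers 2:r, 5:q
7(q) covers 6:s
floor of heap: 0:q, 2:r
completions by unplaced set U, small U first (add the entries for U minus each lowest piece of U):
  |U|=1: {7}:1
  |U|=2: {6,7}:1
  |U|=3: {2,6,7}:1  {5,6,7}:1
  |U|=4: {2,5,6,7}:2  {4,5,6,7}:1
  |U|=5: {2,4,5,6,7}:3  {3,4,5,6,7}:1
  |U|=6: {1,3,4,5,6,7}:1  {2,3,4,5,6,7}:4
  start at 0(q): 5
  start at 2(r): 1
sum over floor = 6

6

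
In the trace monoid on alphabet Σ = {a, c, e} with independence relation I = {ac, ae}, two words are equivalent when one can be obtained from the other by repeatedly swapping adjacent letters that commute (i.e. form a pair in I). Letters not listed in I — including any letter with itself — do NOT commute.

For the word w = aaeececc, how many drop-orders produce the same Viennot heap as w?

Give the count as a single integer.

28

drop 0:a onto floor
drop 1:a onto {0:a}
drop 2:e onto floor
drop 3:e onto {2:e}
drop 4:c onto {3:e}
drop 5:e onto {4:c}
drop 6:c onto {5:e}
drop 7:c onto {6:c}
ground layer = {0:a, 2:e}
drop-orders for the pieces not yet dropped (sum over which currently-grounded one goes next):
  1 to go: {1} 1  {7} 1
  2 to go: {0,1} 1  {1,7} 2  {6,7} 1
  3 to go: {0,1,7} 3  {1,6,7} 3  {5,6,7} 1
  4 to go: {0,1,6,7} 6  {1,5,6,7} 4  {4,5,6,7} 1
  5 to go: {0,1,5,6,7} 10  {1,4,5,6,7} 5  {3,4,5,6,7} 1
  6 to go: {0,1,4,5,6,7} 15  {1,3,4,5,6,7} 6  {2,3,4,5,6,7} 1
  if 0:a drops first: 7 orders
  if 2:e drops first: 21 orders
heap linearizations: 28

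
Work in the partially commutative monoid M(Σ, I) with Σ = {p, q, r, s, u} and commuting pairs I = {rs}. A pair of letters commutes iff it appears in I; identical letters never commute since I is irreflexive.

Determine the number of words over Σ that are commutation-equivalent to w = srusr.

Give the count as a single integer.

4

drop 0:s onto floor
drop 1:r onto floor
drop 2:u onto {0:s, 1:r}
drop 3:s onto {2:u}
drop 4:r onto {2:u}
ground layer = {0:s, 1:r}
drop-orders for the pieces not yet dropped (sum over which currently-grounded one goes next):
  1 to go: {3} 1  {4} 1
  2 to go: {3,4} 2
  3 to go: {2,3,4} 2
  if 0:s drops first: 2 orders
  if 1:r drops first: 2 orders
heap linearizations: 4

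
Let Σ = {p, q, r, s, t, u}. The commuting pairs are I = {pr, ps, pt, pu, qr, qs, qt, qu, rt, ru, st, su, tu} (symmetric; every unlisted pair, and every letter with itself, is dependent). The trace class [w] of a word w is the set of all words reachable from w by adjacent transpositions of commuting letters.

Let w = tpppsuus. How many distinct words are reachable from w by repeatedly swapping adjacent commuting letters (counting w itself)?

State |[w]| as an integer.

1680

piece 0:t — minimal
piece 1:p — minimal
piece 2:p rests on {1:p}
piece 3:p rests on {2:p}
piece 4:s — minimal
piece 5:u — minimal
piece 6:u rests on {5:u}
piece 7:s rests on {4:s}
minimal pieces: {0:t, 1:p, 4:s, 5:u}
ways to finish when only these pieces remain (= sum over removing one remaining piece with nothing left below it):
  1 left: {0}→1  {3}→1  {6}→1  {7}→1
  2 left: {0,3}→2  {0,6}→2  {0,7}→2  {2,3}→1  {3,6}→2  {3,7}→2  {4,7}→1  {5,6}→1  {6,7}→2
  3 left: {0,2,3}→3  {0,3,6}→6  {0,3,7}→6  {0,4,7}→3  {0,5,6}→3  {0,6,7}→6  {1,2,3}→1  {2,3,6}→3  {2,3,7}→3  {3,4,7}→3  {3,5,6}→3  {3,6,7}→6  {4,6,7}→3  {5,6,7}→3
  4 left: {0,1,2,3}→4  {0,2,3,6}→12  {0,2,3,7}→12  {0,3,4,7}→12  {0,3,5,6}→12  {0,3,6,7}→24  {0,4,6,7}→12  {0,5,6,7}→12  {1,2,3,6}→4  {1,2,3,7}→4  {2,3,4,7}→6  {2,3,5,6}→6  {2,3,6,7}→12  {3,4,6,7}→12  {3,5,6,7}→12  {4,5,6,7}→6
  5 left: {0,1,2,3,6}→20  {0,1,2,3,7}→20  {0,2,3,4,7}→30  {0,2,3,5,6}→30  {0,2,3,6,7}→60  {0,3,4,6,7}→60  {0,3,5,6,7}→60  {0,4,5,6,7}→30  {1,2,3,4,7}→10  {1,2,3,5,6}→10  {1,2,3,6,7}→20  {2,3,4,6,7}→30  {2,3,5,6,7}→30  {3,4,5,6,7}→30
  6 left: {0,1,2,3,4,7}→60  {0,1,2,3,5,6}→60  {0,1,2,3,6,7}→120  {0,2,3,4,6,7}→180  {0,2,3,5,6,7}→180  {0,3,4,5,6,7}→180  {1,2,3,4,6,7}→60  {1,2,3,5,6,7}→60  {2,3,4,5,6,7}→90
  placing 0:t first → 210 extensions
  placing 1:p first → 630 extensions
  placing 4:s first → 420 extensions
  placing 5:u first → 420 extensions
total linear extensions = 1680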